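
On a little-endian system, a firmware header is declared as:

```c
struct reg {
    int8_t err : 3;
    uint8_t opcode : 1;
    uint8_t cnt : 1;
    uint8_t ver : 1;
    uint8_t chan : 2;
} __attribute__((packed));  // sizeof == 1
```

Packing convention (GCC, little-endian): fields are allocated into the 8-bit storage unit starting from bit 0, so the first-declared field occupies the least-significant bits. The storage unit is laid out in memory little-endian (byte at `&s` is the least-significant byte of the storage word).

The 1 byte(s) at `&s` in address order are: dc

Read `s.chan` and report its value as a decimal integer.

[0]=0xdc (little-endian) → word 0xdc
err:3 @ bit 0 → (0xdc>>0)&0x7 = 0x4
opcode:1 @ bit 3 → (0xdc>>3)&0x1 = 0x1
cnt:1 @ bit 4 → (0xdc>>4)&0x1 = 0x1
ver:1 @ bit 5 → (0xdc>>5)&0x1 = 0x0
chan:2 @ bit 6 → (0xdc>>6)&0x3 = 0x3  ←

3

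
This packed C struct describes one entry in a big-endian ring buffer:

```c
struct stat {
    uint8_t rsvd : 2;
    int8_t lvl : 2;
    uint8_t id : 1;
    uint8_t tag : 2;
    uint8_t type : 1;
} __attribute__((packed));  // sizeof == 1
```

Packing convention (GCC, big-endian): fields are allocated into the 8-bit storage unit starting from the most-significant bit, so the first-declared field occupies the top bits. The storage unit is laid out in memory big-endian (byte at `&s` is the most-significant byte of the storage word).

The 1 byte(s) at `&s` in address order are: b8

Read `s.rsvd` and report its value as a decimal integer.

2

[0]=0xb8 (big-endian) → word 0xb8
rsvd [6+:2] = (word>>6) & 0x3 = 2  ←
lvl [4+:2] = (word>>4) & 0x3 = 3
id [3+:1] = (word>>3) & 0x1 = 1
tag [1+:2] = (word>>1) & 0x3 = 0
type [0+:1] = (word>>0) & 0x1 = 0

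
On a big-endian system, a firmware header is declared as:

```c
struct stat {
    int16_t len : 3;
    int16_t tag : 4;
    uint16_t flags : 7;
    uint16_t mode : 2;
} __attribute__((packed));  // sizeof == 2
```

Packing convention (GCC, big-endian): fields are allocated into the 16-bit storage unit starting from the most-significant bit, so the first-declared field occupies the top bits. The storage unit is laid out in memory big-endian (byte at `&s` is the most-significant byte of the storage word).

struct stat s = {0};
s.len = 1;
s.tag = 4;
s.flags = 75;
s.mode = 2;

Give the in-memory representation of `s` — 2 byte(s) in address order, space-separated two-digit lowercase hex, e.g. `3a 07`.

len:3 = 1 → 0x1 << 13 → word 0x2000
tag:4 = 4 → 0x4 << 9 → word 0x2800
flags:7 = 75 → 0x4b << 2 → word 0x292c
mode:2 = 2 → 0x2 << 0 → word 0x292e
word = 0x292e → big-endian bytes:
  [0]=0x29  [1]=0x2e

29 2e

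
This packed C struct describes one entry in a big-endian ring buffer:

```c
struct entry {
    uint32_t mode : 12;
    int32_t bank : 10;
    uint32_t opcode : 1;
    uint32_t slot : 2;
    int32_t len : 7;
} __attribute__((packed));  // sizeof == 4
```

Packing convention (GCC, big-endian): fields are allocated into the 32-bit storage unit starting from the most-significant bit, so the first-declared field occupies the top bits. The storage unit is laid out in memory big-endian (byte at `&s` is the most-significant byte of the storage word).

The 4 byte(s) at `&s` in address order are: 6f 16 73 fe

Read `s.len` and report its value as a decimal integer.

-2

[0]=0x6f [1]=0x16 [2]=0x73 [3]=0xfe (big-endian) → word 0x6f1673fe
mode [20+:12] = (word>>20) & 0xfff = 1777
bank [10+:10] = (word>>10) & 0x3ff = 412
opcode [9+:1] = (word>>9) & 0x1 = 1
slot [7+:2] = (word>>7) & 0x3 = 3
len [0+:7] = (word>>0) & 0x7f = 126  ←
len signed 7b, MSB=1: 126 - 128 = -2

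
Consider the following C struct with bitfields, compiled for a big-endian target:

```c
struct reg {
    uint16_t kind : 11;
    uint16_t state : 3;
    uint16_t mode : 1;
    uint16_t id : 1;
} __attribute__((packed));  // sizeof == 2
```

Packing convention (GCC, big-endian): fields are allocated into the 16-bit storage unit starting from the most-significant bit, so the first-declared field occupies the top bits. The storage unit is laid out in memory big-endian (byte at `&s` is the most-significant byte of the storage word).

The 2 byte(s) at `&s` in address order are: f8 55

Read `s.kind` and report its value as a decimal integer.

[0]=0xf8 [1]=0x55 (big-endian) → word 0xf855
kind:11 @ bit 5 → (0xf855>>5)&0x7ff = 0x7c2  ←
state:3 @ bit 2 → (0xf855>>2)&0x7 = 0x5
mode:1 @ bit 1 → (0xf855>>1)&0x1 = 0x0
id:1 @ bit 0 → (0xf855>>0)&0x1 = 0x1

1986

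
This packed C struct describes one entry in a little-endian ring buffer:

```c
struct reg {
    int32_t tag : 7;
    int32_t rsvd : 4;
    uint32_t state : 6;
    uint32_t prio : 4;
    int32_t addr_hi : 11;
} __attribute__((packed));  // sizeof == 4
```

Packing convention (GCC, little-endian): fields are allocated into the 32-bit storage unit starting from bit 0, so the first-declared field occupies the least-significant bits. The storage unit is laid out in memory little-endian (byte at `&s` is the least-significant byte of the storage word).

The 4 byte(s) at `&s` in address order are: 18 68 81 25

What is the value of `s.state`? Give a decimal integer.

[0]=0x18 [1]=0x68 [2]=0x81 [3]=0x25 (little-endian) → word 0x25816818
tag:7 @ bit 0 → (0x25816818>>0)&0x7f = 0x18
rsvd:4 @ bit 7 → (0x25816818>>7)&0xf = 0x0
state:6 @ bit 11 → (0x25816818>>11)&0x3f = 0x2d  ←
prio:4 @ bit 17 → (0x25816818>>17)&0xf = 0x0
addr_hi:11 @ bit 21 → (0x25816818>>21)&0x7ff = 0x12c

45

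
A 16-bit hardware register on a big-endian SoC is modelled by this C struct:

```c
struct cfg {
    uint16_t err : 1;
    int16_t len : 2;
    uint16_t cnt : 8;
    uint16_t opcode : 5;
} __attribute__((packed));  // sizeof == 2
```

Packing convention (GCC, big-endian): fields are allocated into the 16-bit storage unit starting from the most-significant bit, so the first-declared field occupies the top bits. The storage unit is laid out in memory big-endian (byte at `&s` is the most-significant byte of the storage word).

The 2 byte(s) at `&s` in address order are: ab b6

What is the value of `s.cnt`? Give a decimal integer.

[0]=0xab [1]=0xb6 (big-endian) → word 0xabb6
err [15+:1] = (word>>15) & 0x1 = 1
len [13+:2] = (word>>13) & 0x3 = 1
cnt [5+:8] = (word>>5) & 0xff = 93  ←
opcode [0+:5] = (word>>0) & 0x1f = 22

93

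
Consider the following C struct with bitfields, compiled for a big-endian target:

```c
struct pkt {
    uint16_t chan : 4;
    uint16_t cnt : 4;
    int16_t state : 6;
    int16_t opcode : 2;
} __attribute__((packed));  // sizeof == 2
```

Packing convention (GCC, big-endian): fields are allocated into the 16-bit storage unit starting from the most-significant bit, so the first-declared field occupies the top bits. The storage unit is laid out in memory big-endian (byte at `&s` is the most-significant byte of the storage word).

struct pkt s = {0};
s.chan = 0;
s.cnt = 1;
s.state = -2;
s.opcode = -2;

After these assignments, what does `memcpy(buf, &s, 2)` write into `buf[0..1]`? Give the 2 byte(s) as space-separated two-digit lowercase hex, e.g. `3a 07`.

01 fa

[12+:4] chan=0 & 0xf = 0x0; word=0x0000
[8+:4] cnt=1 & 0xf = 0x1; word=0x0100
[2+:6] state=-2 & 0x3f = 0x3e; word=0x01f8
[0+:2] opcode=-2 & 0x3 = 0x2; word=0x01fa
word = 0x01fa → big-endian bytes:
  [0]=0x01  [1]=0xfa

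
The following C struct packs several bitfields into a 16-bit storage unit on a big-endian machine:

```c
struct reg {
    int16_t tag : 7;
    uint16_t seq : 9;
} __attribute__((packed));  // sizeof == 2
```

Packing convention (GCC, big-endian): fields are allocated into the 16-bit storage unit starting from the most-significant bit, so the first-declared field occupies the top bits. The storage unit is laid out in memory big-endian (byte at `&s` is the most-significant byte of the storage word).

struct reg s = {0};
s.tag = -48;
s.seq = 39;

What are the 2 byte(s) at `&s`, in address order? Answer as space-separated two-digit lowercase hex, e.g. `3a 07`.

a0 27

[9+:7] tag=-48 & 0x7f = 0x50; word=0xa000
[0+:9] seq=39 & 0x1ff = 0x27; word=0xa027
word = 0xa027 → big-endian bytes:
  [0]=0xa0  [1]=0x27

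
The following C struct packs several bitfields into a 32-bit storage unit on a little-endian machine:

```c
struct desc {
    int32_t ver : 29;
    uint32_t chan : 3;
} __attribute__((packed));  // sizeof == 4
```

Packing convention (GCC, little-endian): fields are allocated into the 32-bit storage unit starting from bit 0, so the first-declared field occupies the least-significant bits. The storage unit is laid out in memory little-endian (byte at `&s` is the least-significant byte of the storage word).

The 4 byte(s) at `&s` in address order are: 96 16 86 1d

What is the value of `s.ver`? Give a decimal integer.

-41544042

[0]=0x96 [1]=0x16 [2]=0x86 [3]=0x1d (little-endian) → word 0x1d861696
ver:29 @ bit 0 → (0x1d861696>>0)&0x1fffffff = 0x1d861696  ←
chan:3 @ bit 29 → (0x1d861696>>29)&0x7 = 0x0
ver signed 29b, MSB=1: 495326870 - 536870912 = -41544042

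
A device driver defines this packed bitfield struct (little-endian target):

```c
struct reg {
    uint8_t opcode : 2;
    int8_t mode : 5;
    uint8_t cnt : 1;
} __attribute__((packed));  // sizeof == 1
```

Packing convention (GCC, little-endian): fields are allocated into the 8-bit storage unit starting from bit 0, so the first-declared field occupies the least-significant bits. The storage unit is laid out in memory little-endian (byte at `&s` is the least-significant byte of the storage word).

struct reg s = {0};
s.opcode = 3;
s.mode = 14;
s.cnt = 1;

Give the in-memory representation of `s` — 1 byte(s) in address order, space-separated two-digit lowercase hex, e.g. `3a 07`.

bb

opcode (2b) val=3 bits=0x3 at bit 0: 0x03
mode (5b) val=14 bits=0xe at bit 2: 0x3b
cnt (1b) val=1 bits=0x1 at bit 7: 0xbb
word = 0xbb → little-endian bytes:
  [0]=0xbb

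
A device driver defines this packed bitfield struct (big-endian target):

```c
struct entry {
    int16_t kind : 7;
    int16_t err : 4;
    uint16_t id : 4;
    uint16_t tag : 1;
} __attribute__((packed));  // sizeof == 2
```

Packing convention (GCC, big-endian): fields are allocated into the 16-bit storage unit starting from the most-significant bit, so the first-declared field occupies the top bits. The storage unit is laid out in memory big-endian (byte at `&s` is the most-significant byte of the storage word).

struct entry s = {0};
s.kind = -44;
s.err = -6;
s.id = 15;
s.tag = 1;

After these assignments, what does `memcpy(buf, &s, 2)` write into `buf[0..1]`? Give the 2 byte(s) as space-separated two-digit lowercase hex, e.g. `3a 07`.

kind (7b) val=-44 bits=0x54 at bit 9: 0xa800
err (4b) val=-6 bits=0xa at bit 5: 0xa940
id (4b) val=15 bits=0xf at bit 1: 0xa95e
tag (1b) val=1 bits=0x1 at bit 0: 0xa95f
word = 0xa95f → big-endian bytes:
  [0]=0xa9  [1]=0x5f

a9 5f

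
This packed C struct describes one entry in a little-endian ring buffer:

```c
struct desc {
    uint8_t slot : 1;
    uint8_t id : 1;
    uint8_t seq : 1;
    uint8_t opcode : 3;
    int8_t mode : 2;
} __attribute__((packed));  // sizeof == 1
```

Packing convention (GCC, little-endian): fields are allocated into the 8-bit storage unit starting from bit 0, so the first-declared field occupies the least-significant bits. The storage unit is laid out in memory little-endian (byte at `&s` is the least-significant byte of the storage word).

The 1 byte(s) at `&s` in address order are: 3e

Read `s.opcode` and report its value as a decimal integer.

7

[0]=0x3e (little-endian) → word 0x3e
slot:1 @ bit 0 → (0x3e>>0)&0x1 = 0x0
id:1 @ bit 1 → (0x3e>>1)&0x1 = 0x1
seq:1 @ bit 2 → (0x3e>>2)&0x1 = 0x1
opcode:3 @ bit 3 → (0x3e>>3)&0x7 = 0x7  ←
mode:2 @ bit 6 → (0x3e>>6)&0x3 = 0x0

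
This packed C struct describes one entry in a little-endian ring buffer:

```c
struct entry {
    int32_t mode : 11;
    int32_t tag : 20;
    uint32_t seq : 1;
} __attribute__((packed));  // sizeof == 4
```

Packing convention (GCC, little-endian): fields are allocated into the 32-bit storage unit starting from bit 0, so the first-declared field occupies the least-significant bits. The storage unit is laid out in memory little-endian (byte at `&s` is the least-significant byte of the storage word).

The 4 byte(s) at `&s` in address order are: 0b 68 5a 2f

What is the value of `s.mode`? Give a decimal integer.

[0]=0x0b [1]=0x68 [2]=0x5a [3]=0x2f (little-endian) → word 0x2f5a680b
mode:11 @ bit 0 → (0x2f5a680b>>0)&0x7ff = 0xb  ←
tag:20 @ bit 11 → (0x2f5a680b>>11)&0xfffff = 0x5eb4d
seq:1 @ bit 31 → (0x2f5a680b>>31)&0x1 = 0x0
mode signed 11b, MSB=0: value = 11

11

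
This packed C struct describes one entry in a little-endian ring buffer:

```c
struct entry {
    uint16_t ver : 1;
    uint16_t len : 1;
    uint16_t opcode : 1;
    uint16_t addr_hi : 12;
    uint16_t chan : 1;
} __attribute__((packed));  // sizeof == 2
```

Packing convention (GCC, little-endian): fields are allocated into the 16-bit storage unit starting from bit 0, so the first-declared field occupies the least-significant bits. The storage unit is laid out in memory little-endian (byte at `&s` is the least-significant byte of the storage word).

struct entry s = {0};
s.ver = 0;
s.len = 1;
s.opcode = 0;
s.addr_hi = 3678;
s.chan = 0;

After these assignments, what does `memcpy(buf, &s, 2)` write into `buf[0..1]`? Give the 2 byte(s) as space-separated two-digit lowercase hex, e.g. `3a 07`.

ver (1b) val=0 bits=0x0 at bit 0: 0x0000
len (1b) val=1 bits=0x1 at bit 1: 0x0002
opcode (1b) val=0 bits=0x0 at bit 2: 0x0002
addr_hi (12b) val=3678 bits=0xe5e at bit 3: 0x72f2
chan (1b) val=0 bits=0x0 at bit 15: 0x72f2
word = 0x72f2 → little-endian bytes:
  [0]=0xf2  [1]=0x72

f2 72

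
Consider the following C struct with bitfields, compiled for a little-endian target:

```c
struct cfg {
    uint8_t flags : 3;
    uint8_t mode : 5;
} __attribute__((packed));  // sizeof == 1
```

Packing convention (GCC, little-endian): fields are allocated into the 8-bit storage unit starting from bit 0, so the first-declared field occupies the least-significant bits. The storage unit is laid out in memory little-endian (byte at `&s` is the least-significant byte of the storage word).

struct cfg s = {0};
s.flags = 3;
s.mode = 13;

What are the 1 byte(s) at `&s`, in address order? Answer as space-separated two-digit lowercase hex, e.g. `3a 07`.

6b

flags (3b) val=3 bits=0x3 at bit 0: 0x03
mode (5b) val=13 bits=0xd at bit 3: 0x6b
word = 0x6b → little-endian bytes:
  [0]=0x6b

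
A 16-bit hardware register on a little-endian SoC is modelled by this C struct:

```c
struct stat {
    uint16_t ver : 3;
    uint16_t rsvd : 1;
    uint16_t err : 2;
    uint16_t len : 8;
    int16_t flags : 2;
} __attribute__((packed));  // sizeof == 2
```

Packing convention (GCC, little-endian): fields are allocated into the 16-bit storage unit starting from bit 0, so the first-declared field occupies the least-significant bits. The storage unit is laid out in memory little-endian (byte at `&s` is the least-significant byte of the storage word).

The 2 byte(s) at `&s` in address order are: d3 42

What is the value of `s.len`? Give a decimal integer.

11

[0]=0xd3 [1]=0x42 (little-endian) → word 0x42d3
ver [0+:3] = (word>>0) & 0x7 = 3
rsvd [3+:1] = (word>>3) & 0x1 = 0
err [4+:2] = (word>>4) & 0x3 = 1
len [6+:8] = (word>>6) & 0xff = 11  ←
flags [14+:2] = (word>>14) & 0x3 = 1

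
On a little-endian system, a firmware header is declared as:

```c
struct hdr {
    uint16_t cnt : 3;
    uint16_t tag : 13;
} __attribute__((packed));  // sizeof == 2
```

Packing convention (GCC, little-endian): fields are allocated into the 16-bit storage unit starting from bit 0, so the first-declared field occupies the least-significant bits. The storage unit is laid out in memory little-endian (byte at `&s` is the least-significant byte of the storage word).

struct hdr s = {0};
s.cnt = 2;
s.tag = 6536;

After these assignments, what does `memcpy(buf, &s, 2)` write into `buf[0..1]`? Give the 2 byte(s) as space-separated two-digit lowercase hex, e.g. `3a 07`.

42 cc

cnt (3b) val=2 bits=0x2 at bit 0: 0x0002
tag (13b) val=6536 bits=0x1988 at bit 3: 0xcc42
word = 0xcc42 → little-endian bytes:
  [0]=0x42  [1]=0xcc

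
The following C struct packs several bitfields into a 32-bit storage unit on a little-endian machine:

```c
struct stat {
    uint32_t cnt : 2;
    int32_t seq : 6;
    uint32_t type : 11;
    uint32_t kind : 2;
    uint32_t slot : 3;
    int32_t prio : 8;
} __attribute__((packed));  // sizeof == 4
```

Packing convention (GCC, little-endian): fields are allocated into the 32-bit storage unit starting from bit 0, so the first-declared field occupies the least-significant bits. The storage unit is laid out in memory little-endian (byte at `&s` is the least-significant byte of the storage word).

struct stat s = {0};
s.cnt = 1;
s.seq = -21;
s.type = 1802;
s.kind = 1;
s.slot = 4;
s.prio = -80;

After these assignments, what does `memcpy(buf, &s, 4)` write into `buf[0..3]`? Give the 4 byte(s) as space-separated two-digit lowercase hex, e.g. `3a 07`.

ad 0a 8f b0

[0+:2] cnt=1 & 0x3 = 0x1; word=0x00000001
[2+:6] seq=-21 & 0x3f = 0x2b; word=0x000000ad
[8+:11] type=1802 & 0x7ff = 0x70a; word=0x00070aad
[19+:2] kind=1 & 0x3 = 0x1; word=0x000f0aad
[21+:3] slot=4 & 0x7 = 0x4; word=0x008f0aad
[24+:8] prio=-80 & 0xff = 0xb0; word=0xb08f0aad
word = 0xb08f0aad → little-endian bytes:
  [0]=0xad  [1]=0x0a  [2]=0x8f  [3]=0xb0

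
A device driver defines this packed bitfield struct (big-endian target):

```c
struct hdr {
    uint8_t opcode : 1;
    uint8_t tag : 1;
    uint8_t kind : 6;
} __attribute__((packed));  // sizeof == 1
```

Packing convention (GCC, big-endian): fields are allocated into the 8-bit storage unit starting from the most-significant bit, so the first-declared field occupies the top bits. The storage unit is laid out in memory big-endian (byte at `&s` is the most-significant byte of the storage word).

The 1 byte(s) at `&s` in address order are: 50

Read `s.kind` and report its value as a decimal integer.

16

[0]=0x50 (big-endian) → word 0x50
opcode:1 @ bit 7 → (0x50>>7)&0x1 = 0x0
tag:1 @ bit 6 → (0x50>>6)&0x1 = 0x1
kind:6 @ bit 0 → (0x50>>0)&0x3f = 0x10  ←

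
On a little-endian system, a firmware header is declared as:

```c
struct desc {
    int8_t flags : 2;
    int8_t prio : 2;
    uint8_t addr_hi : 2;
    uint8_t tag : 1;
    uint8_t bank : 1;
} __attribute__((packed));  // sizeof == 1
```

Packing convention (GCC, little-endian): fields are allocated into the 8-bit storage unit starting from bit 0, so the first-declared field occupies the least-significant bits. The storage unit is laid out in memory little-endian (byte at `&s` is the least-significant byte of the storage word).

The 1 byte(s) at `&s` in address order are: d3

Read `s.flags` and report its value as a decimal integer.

-1

[0]=0xd3 (little-endian) → word 0xd3
flags:2 @ bit 0 → (0xd3>>0)&0x3 = 0x3  ←
prio:2 @ bit 2 → (0xd3>>2)&0x3 = 0x0
addr_hi:2 @ bit 4 → (0xd3>>4)&0x3 = 0x1
tag:1 @ bit 6 → (0xd3>>6)&0x1 = 0x1
bank:1 @ bit 7 → (0xd3>>7)&0x1 = 0x1
flags signed 2b, MSB=1: 3 - 4 = -1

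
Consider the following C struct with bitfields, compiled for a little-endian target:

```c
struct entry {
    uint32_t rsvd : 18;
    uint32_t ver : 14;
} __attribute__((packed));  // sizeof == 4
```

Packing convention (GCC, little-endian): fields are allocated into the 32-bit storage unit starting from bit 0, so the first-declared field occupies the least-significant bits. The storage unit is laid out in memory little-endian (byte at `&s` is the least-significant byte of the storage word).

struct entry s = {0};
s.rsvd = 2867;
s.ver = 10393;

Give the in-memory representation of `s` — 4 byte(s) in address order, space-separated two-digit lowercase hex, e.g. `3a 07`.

33 0b 64 a2

[0+:18] rsvd=2867 & 0x3ffff = 0xb33; word=0x00000b33
[18+:14] ver=10393 & 0x3fff = 0x2899; word=0xa2640b33
word = 0xa2640b33 → little-endian bytes:
  [0]=0x33  [1]=0x0b  [2]=0x64  [3]=0xa2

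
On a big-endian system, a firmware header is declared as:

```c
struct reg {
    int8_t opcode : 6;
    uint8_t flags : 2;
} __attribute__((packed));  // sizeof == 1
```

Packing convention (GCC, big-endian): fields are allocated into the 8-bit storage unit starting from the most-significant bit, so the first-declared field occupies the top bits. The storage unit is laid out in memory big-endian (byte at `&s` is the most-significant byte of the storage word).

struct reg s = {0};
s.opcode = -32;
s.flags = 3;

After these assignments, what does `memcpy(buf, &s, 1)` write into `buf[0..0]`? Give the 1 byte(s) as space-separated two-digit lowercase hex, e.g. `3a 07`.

[2+:6] opcode=-32 & 0x3f = 0x20; word=0x80
[0+:2] flags=3 & 0x3 = 0x3; word=0x83
word = 0x83 → big-endian bytes:
  [0]=0x83

83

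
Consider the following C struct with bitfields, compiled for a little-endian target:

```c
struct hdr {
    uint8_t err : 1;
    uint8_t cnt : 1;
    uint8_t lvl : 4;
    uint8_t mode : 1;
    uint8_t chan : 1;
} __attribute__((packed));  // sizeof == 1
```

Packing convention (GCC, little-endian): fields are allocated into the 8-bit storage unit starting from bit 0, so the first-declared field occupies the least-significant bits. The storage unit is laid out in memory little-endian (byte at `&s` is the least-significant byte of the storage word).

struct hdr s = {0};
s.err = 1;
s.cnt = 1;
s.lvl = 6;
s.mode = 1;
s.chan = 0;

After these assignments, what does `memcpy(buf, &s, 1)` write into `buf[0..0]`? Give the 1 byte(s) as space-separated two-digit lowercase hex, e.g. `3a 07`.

5b

err:1 = 1 → 0x1 << 0 → word 0x01
cnt:1 = 1 → 0x1 << 1 → word 0x03
lvl:4 = 6 → 0x6 << 2 → word 0x1b
mode:1 = 1 → 0x1 << 6 → word 0x5b
chan:1 = 0 → 0x0 << 7 → word 0x5b
word = 0x5b → little-endian bytes:
  [0]=0x5b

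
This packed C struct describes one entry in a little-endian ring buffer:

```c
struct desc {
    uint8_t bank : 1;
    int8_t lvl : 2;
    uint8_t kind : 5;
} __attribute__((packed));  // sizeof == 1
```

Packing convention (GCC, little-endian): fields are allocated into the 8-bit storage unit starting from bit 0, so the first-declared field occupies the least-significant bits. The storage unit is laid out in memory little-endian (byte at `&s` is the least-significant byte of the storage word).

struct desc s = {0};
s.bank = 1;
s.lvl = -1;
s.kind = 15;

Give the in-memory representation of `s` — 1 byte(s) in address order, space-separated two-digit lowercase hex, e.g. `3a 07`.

bank (1b) val=1 bits=0x1 at bit 0: 0x01
lvl (2b) val=-1 bits=0x3 at bit 1: 0x07
kind (5b) val=15 bits=0xf at bit 3: 0x7f
word = 0x7f → little-endian bytes:
  [0]=0x7f

7f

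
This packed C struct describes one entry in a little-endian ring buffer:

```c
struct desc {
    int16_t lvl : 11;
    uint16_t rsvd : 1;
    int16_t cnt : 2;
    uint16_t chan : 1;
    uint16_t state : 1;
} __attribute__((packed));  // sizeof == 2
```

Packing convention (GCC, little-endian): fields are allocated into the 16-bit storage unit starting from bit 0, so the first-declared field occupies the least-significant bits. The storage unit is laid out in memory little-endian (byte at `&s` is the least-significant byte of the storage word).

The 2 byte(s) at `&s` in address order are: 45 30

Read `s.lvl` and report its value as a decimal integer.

[0]=0x45 [1]=0x30 (little-endian) → word 0x3045
lvl:11 @ bit 0 → (0x3045>>0)&0x7ff = 0x45  ←
rsvd:1 @ bit 11 → (0x3045>>11)&0x1 = 0x0
cnt:2 @ bit 12 → (0x3045>>12)&0x3 = 0x3
chan:1 @ bit 14 → (0x3045>>14)&0x1 = 0x0
state:1 @ bit 15 → (0x3045>>15)&0x1 = 0x0
lvl signed 11b, MSB=0: value = 69

69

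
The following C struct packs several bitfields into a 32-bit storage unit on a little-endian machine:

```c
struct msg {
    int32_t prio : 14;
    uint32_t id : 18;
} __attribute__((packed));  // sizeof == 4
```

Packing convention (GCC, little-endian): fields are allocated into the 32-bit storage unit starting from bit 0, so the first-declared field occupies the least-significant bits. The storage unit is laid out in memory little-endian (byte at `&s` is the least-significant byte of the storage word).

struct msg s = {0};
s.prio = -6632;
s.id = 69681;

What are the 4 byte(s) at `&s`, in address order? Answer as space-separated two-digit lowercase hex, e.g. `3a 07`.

prio:14 = -6632 → 0x2618 << 0 → word 0x00002618
id:18 = 69681 → 0x11031 << 14 → word 0x440c6618
word = 0x440c6618 → little-endian bytes:
  [0]=0x18  [1]=0x66  [2]=0x0c  [3]=0x44

18 66 0c 44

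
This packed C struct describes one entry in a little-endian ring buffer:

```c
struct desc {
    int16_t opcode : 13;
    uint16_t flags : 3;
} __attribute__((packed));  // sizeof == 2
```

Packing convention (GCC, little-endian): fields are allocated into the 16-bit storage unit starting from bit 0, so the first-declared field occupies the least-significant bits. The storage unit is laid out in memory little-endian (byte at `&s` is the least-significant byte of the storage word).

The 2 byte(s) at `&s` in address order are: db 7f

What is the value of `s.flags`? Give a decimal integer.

[0]=0xdb [1]=0x7f (little-endian) → word 0x7fdb
opcode:13 @ bit 0 → (0x7fdb>>0)&0x1fff = 0x1fdb
flags:3 @ bit 13 → (0x7fdb>>13)&0x7 = 0x3  ←

3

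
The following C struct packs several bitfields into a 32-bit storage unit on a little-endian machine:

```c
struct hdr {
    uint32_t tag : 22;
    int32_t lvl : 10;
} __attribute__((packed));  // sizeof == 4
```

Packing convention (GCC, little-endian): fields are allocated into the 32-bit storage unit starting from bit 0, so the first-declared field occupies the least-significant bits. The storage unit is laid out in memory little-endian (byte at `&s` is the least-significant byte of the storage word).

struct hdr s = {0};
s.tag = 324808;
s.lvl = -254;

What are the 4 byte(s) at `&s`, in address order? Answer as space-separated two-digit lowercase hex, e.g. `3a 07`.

[0+:22] tag=324808 & 0x3fffff = 0x4f4c8; word=0x0004f4c8
[22+:10] lvl=-254 & 0x3ff = 0x302; word=0xc084f4c8
word = 0xc084f4c8 → little-endian bytes:
  [0]=0xc8  [1]=0xf4  [2]=0x84  [3]=0xc0

c8 f4 84 c0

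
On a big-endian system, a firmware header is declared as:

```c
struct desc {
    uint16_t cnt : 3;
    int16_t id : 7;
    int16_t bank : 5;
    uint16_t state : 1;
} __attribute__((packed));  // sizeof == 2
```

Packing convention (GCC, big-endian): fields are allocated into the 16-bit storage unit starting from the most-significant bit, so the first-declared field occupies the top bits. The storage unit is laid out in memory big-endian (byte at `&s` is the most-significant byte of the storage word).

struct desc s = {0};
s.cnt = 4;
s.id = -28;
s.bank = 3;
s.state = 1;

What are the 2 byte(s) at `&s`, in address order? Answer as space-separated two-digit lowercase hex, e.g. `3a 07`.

cnt (3b) val=4 bits=0x4 at bit 13: 0x8000
id (7b) val=-28 bits=0x64 at bit 6: 0x9900
bank (5b) val=3 bits=0x3 at bit 1: 0x9906
state (1b) val=1 bits=0x1 at bit 0: 0x9907
word = 0x9907 → big-endian bytes:
  [0]=0x99  [1]=0x07

99 07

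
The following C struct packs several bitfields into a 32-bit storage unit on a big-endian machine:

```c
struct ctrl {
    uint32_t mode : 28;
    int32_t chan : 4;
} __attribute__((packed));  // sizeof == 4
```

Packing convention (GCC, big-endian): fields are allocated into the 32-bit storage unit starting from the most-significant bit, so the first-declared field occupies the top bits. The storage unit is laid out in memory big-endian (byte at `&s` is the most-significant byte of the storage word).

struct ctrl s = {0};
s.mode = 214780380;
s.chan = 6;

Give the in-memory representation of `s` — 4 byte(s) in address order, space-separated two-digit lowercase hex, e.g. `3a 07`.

mode:28 = 214780380 → 0xccd49dc << 4 → word 0xccd49dc0
chan:4 = 6 → 0x6 << 0 → word 0xccd49dc6
word = 0xccd49dc6 → big-endian bytes:
  [0]=0xcc  [1]=0xd4  [2]=0x9d  [3]=0xc6

cc d4 9d c6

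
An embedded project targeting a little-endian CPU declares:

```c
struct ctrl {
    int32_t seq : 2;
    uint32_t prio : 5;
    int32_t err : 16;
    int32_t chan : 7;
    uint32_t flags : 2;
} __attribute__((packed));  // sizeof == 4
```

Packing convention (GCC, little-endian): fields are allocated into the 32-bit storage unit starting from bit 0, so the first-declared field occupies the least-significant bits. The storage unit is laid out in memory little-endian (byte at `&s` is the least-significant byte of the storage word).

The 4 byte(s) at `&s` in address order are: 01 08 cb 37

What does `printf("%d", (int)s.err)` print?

[0]=0x01 [1]=0x08 [2]=0xcb [3]=0x37 (little-endian) → word 0x37cb0801
seq:2 @ bit 0 → (0x37cb0801>>0)&0x3 = 0x1
prio:5 @ bit 2 → (0x37cb0801>>2)&0x1f = 0x0
err:16 @ bit 7 → (0x37cb0801>>7)&0xffff = 0x9610  ←
chan:7 @ bit 23 → (0x37cb0801>>23)&0x7f = 0x6f
flags:2 @ bit 30 → (0x37cb0801>>30)&0x3 = 0x0
err signed 16b, MSB=1: 38416 - 65536 = -27120

-27120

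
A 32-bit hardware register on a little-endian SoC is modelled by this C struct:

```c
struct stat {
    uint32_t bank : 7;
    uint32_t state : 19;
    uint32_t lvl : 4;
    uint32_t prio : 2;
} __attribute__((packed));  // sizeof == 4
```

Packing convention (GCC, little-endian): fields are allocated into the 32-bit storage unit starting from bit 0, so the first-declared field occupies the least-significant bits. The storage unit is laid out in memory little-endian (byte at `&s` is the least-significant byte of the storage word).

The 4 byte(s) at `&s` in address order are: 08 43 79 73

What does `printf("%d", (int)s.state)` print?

[0]=0x08 [1]=0x43 [2]=0x79 [3]=0x73 (little-endian) → word 0x73794308
bank:7 @ bit 0 → (0x73794308>>0)&0x7f = 0x8
state:19 @ bit 7 → (0x73794308>>7)&0x7ffff = 0x6f286  ←
lvl:4 @ bit 26 → (0x73794308>>26)&0xf = 0xc
prio:2 @ bit 30 → (0x73794308>>30)&0x3 = 0x1

455302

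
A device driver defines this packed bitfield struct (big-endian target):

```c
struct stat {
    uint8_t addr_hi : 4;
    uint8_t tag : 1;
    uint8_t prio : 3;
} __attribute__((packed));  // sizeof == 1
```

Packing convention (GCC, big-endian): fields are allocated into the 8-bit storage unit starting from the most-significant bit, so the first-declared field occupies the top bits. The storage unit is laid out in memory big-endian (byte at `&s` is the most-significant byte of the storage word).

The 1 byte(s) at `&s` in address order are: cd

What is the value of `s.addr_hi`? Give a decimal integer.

12

[0]=0xcd (big-endian) → word 0xcd
addr_hi [4+:4] = (word>>4) & 0xf = 12  ←
tag [3+:1] = (word>>3) & 0x1 = 1
prio [0+:3] = (word>>0) & 0x7 = 5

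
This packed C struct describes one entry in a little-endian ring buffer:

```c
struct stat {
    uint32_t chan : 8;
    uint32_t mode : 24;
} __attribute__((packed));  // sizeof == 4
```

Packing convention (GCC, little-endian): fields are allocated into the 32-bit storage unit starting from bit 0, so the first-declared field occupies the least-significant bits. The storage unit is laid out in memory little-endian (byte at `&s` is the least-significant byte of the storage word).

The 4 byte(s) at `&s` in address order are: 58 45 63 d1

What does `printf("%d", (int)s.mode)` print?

[0]=0x58 [1]=0x45 [2]=0x63 [3]=0xd1 (little-endian) → word 0xd1634558
chan:8 @ bit 0 → (0xd1634558>>0)&0xff = 0x58
mode:24 @ bit 8 → (0xd1634558>>8)&0xffffff = 0xd16345  ←

13722437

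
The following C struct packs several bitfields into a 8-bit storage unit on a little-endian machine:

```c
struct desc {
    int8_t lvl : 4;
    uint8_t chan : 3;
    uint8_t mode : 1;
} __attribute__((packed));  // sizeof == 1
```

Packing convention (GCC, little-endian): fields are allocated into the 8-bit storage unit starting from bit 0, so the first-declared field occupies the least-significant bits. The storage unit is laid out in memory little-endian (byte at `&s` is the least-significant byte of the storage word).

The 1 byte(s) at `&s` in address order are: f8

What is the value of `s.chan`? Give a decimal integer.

[0]=0xf8 (little-endian) → word 0xf8
lvl [0+:4] = (word>>0) & 0xf = 8
chan [4+:3] = (word>>4) & 0x7 = 7  ←
mode [7+:1] = (word>>7) & 0x1 = 1

7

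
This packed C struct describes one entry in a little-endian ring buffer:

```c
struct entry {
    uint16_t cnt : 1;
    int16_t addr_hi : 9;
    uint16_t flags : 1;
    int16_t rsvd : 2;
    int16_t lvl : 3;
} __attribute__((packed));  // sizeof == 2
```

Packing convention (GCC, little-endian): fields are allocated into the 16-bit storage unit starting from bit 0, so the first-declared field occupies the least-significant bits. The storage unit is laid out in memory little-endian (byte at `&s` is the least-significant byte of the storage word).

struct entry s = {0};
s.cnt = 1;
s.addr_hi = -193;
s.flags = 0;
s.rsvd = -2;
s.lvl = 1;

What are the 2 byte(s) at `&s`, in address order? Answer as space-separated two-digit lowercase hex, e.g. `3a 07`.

7f 32

cnt:1 = 1 → 0x1 << 0 → word 0x0001
addr_hi:9 = -193 → 0x13f << 1 → word 0x027f
flags:1 = 0 → 0x0 << 10 → word 0x027f
rsvd:2 = -2 → 0x2 << 11 → word 0x127f
lvl:3 = 1 → 0x1 << 13 → word 0x327f
word = 0x327f → little-endian bytes:
  [0]=0x7f  [1]=0x32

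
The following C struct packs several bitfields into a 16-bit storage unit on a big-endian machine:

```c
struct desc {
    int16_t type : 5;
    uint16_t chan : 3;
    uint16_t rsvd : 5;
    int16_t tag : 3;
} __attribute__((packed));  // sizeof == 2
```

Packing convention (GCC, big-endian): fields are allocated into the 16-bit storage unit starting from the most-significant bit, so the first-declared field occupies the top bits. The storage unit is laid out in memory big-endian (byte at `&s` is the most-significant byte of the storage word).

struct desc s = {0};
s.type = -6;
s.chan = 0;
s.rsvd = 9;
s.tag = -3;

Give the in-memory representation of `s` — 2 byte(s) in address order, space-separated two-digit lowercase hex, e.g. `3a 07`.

d0 4d

type:5 = -6 → 0x1a << 11 → word 0xd000
chan:3 = 0 → 0x0 << 8 → word 0xd000
rsvd:5 = 9 → 0x9 << 3 → word 0xd048
tag:3 = -3 → 0x5 << 0 → word 0xd04d
word = 0xd04d → big-endian bytes:
  [0]=0xd0  [1]=0x4d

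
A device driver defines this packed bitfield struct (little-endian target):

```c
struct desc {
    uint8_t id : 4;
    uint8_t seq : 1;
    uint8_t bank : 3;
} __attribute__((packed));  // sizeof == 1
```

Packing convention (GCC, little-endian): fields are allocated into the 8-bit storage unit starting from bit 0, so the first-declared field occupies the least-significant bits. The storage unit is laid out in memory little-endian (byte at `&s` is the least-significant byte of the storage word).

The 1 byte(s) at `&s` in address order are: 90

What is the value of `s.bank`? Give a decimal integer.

4

[0]=0x90 (little-endian) → word 0x90
id:4 @ bit 0 → (0x90>>0)&0xf = 0x0
seq:1 @ bit 4 → (0x90>>4)&0x1 = 0x1
bank:3 @ bit 5 → (0x90>>5)&0x7 = 0x4  ←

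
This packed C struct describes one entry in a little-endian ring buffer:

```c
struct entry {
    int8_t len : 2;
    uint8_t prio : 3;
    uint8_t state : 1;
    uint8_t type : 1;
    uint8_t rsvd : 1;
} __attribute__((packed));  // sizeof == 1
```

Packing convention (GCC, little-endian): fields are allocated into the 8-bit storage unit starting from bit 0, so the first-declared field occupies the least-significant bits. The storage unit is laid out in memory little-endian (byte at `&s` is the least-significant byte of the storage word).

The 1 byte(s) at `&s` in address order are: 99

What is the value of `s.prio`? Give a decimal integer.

6

[0]=0x99 (little-endian) → word 0x99
len:2 @ bit 0 → (0x99>>0)&0x3 = 0x1
prio:3 @ bit 2 → (0x99>>2)&0x7 = 0x6  ←
state:1 @ bit 5 → (0x99>>5)&0x1 = 0x0
type:1 @ bit 6 → (0x99>>6)&0x1 = 0x0
rsvd:1 @ bit 7 → (0x99>>7)&0x1 = 0x1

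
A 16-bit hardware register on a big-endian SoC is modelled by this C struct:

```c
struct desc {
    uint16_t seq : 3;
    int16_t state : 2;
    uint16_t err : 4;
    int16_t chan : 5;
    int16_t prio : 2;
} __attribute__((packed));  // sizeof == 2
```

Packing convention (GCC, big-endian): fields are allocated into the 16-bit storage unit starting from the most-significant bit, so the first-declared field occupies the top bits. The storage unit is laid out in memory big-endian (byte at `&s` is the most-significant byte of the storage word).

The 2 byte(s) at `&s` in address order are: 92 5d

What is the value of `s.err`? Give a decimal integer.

[0]=0x92 [1]=0x5d (big-endian) → word 0x925d
seq [13+:3] = (word>>13) & 0x7 = 4
state [11+:2] = (word>>11) & 0x3 = 2
err [7+:4] = (word>>7) & 0xf = 4  ←
chan [2+:5] = (word>>2) & 0x1f = 23
prio [0+:2] = (word>>0) & 0x3 = 1

4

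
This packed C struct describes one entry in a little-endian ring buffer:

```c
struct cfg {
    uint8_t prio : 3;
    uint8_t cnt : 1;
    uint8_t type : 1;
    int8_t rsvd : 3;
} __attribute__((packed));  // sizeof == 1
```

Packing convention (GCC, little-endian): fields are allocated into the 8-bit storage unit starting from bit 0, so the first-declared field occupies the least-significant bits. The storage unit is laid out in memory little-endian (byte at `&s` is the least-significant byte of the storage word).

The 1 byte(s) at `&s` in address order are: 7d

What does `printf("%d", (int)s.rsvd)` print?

[0]=0x7d (little-endian) → word 0x7d
prio [0+:3] = (word>>0) & 0x7 = 5
cnt [3+:1] = (word>>3) & 0x1 = 1
type [4+:1] = (word>>4) & 0x1 = 1
rsvd [5+:3] = (word>>5) & 0x7 = 3  ←
rsvd signed 3b, MSB=0: value = 3

3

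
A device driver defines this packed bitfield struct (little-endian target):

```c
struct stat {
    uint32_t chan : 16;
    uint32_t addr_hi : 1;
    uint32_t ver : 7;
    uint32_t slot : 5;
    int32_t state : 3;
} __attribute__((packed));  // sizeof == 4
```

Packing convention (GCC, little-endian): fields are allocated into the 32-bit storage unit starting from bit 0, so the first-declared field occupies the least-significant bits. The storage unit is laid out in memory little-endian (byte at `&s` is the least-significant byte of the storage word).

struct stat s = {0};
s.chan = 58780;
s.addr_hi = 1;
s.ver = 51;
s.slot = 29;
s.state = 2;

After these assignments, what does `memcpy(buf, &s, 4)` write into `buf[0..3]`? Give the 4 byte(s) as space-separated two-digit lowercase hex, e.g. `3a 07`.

9c e5 67 5d

[0+:16] chan=58780 & 0xffff = 0xe59c; word=0x0000e59c
[16+:1] addr_hi=1 & 0x1 = 0x1; word=0x0001e59c
[17+:7] ver=51 & 0x7f = 0x33; word=0x0067e59c
[24+:5] slot=29 & 0x1f = 0x1d; word=0x1d67e59c
[29+:3] state=2 & 0x7 = 0x2; word=0x5d67e59c
word = 0x5d67e59c → little-endian bytes:
  [0]=0x9c  [1]=0xe5  [2]=0x67  [3]=0x5d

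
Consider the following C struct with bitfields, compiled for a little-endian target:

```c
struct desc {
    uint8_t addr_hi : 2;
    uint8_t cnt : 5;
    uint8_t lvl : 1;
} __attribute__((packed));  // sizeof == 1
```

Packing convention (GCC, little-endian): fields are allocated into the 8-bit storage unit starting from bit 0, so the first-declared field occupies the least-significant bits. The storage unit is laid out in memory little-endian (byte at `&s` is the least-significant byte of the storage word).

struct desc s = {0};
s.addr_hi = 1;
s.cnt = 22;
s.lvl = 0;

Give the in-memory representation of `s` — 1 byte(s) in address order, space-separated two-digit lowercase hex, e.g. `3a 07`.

[0+:2] addr_hi=1 & 0x3 = 0x1; word=0x01
[2+:5] cnt=22 & 0x1f = 0x16; word=0x59
[7+:1] lvl=0 & 0x1 = 0x0; word=0x59
word = 0x59 → little-endian bytes:
  [0]=0x59

59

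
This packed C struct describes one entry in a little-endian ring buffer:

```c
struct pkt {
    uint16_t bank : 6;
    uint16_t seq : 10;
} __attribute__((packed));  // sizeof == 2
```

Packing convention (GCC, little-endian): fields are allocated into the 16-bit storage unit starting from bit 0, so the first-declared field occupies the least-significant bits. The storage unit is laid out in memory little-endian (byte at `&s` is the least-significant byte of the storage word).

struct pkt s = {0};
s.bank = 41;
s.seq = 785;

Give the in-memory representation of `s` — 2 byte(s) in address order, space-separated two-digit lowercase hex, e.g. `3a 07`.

[0+:6] bank=41 & 0x3f = 0x29; word=0x0029
[6+:10] seq=785 & 0x3ff = 0x311; word=0xc469
word = 0xc469 → little-endian bytes:
  [0]=0x69  [1]=0xc4

69 c4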